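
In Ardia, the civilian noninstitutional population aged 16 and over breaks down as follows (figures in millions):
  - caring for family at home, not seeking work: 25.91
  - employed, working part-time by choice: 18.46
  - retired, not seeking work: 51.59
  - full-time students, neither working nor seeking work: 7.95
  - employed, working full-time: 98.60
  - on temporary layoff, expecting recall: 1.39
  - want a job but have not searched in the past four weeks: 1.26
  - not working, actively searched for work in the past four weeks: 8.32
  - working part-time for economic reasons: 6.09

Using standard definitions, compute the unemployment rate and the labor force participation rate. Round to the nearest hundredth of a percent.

Employed = 18.46 + 98.60 + 6.09 = 123.15 million (anyone who worked, including part-time for economic reasons, counts as employed).
Unemployed = 1.39 + 8.32 = 9.71 million (jobless and actively searching, or on temporary layoff).
Labor force = 123.15 + 9.71 = 132.86 million.
Not in labor force = 25.91 + 51.59 + 7.95 + 1.26 = 86.71 million (those not working and not actively searching are outside the labor force — including those who want a job but have given up searching).
Civilian working-age population = 132.86 + 86.71 = 219.57 million.
Unemployment rate = 9.71 / 132.86 = 7.31%.
Labor force participation rate = 132.86 / 219.57 = 60.51%.

Unemployment rate ≈ 7.31%; labor force participation rate ≈ 60.51%.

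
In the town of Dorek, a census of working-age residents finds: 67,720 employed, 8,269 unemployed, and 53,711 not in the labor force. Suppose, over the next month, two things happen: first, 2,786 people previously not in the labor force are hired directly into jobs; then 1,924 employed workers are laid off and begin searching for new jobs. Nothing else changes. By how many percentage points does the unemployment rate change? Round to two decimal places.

Initially, labor force = 67,720 + 8,269 = 75,989, so u = 8,269/75,989 = 10.88%.
After the first change, employed and labor force both rise by 2,786; unemployed unchanged → E = 70,506, U = 8,269, labor force = 78,775.
After the second change, employed falls and unemployed rises by 1,924; labor force unchanged → E = 68,582, U = 10,193, labor force = 78,775.
New unemployment rate = 10,193 / 78,775 = 12.94%.
Change = 12.94% − 10.88% = +2.06 percentage points.

The unemployment rate changes by +2.06 percentage points.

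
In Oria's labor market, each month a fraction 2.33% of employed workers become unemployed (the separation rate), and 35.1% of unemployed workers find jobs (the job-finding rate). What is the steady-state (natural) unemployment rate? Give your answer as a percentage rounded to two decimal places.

Steady-state unemployment rate ≈ 6.22%.

At steady state the flows balance: s·E = f·U, so U/(E+U) = s/(s+f).
u* = 2.33 / (2.33 + 35.1) = 2.33 / 37.43 = 6.22%.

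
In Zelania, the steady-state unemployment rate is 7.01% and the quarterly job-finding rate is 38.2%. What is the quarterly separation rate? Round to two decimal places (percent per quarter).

From u* = s/(s+f): s = u·f/(1−u).
s = 0.0701 × 38.2 / (1 − 0.0701) = 2.6778 / 0.9299 ≈ 2.88% per quarter.

Separation rate ≈ 2.88% per quarter.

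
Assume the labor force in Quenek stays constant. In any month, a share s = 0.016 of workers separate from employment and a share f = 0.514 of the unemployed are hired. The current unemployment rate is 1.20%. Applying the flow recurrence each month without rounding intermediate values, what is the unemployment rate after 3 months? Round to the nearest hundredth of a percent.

With a fixed labor force, u_{t+1} = u_t + s·(1−u_t) − f·u_t = u_t·(1−s−f) + s.
Here 1−s−f = 0.470 and s = 0.016.
u_1 = 0.012000 × 0.470 + 0.016 = 0.021640.
u_2 = 0.021640 × 0.470 + 0.016 = 0.026171.
u_3 = 0.026171 × 0.470 + 0.016 = 0.028300.

Unemployment rate after three months ≈ 2.83%.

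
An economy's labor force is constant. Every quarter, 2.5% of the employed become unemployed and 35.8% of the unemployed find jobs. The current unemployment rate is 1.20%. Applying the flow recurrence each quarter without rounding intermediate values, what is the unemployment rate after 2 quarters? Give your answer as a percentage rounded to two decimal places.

With a fixed labor force, u_{t+1} = u_t + s·(1−u_t) − f·u_t = u_t·(1−s−f) + s.
Here 1−s−f = 0.617 and s = 0.025.
u_1 = 0.012000 × 0.617 + 0.025 = 0.032404.
u_2 = 0.032404 × 0.617 + 0.025 = 0.044993.

Unemployment rate after two quarters ≈ 4.50%.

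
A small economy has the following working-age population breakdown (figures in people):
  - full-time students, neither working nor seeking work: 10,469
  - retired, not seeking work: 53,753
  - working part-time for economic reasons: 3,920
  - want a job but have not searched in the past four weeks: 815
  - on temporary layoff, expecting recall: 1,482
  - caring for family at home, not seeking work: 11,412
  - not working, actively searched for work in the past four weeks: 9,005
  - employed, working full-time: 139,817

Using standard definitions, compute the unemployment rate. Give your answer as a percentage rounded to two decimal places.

Unemployment rate ≈ 6.80%.

Employed = 3,920 + 139,817 = 143,737 (anyone who worked, including part-time for economic reasons, counts as employed).
Unemployed = 1,482 + 9,005 = 10,487 (jobless and actively searching, or on temporary layoff).
Labor force = 143,737 + 10,487 = 154,224.
Unemployment rate = 10,487 / 154,224 = 6.80%.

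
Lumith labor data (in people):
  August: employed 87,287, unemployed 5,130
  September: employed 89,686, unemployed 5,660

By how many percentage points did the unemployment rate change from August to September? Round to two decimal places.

The unemployment rate changed by +0.39 percentage points.

August: labor force = 87,287 + 5,130 = 92,417; u = 5,130/92,417 = 5.55%.
September: labor force = 89,686 + 5,660 = 95,346; u = 5,660/95,346 = 5.94%.
Change = 5.94% − 5.55% = +0.39 pp.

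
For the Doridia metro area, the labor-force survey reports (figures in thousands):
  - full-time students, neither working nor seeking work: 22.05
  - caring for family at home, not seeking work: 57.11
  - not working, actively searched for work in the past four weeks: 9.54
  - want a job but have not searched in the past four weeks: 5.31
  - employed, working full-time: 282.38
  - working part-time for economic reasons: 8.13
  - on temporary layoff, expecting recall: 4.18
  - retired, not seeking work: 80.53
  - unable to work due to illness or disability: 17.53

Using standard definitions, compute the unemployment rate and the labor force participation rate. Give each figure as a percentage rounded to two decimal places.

Employed = 282.38 + 8.13 = 290.51 thousand (anyone who worked, including part-time for economic reasons, counts as employed).
Unemployed = 9.54 + 4.18 = 13.72 thousand (jobless and actively searching, or on temporary layoff).
Labor force = 290.51 + 13.72 = 304.23 thousand.
Not in labor force = 22.05 + 57.11 + 5.31 + 80.53 + 17.53 = 182.53 thousand (those not working and not actively searching are outside the labor force — including those who want a job but have given up searching).
Civilian working-age population = 304.23 + 182.53 = 486.76 thousand.
Unemployment rate = 13.72 / 304.23 = 4.51%.
Labor force participation rate = 304.23 / 486.76 = 62.50%.

Unemployment rate ≈ 4.51%; labor force participation rate ≈ 62.50%.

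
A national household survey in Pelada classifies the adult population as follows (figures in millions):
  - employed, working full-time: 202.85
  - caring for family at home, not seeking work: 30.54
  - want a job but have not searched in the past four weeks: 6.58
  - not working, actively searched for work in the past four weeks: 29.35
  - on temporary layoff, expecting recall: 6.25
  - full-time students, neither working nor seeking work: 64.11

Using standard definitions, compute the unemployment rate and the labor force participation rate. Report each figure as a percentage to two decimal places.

Employed = 202.85 million.
Unemployed = 29.35 + 6.25 = 35.60 million (jobless and actively searching, or on temporary layoff).
Labor force = 202.85 + 35.60 = 238.45 million.
Not in labor force = 30.54 + 6.58 + 64.11 = 101.23 million (those not working and not actively searching are outside the labor force — including those who want a job but have given up searching).
Civilian working-age population = 238.45 + 101.23 = 339.68 million.
Unemployment rate = 35.60 / 238.45 = 14.93%.
Labor force participation rate = 238.45 / 339.68 = 70.20%.

Unemployment rate ≈ 14.93%; labor force participation rate ≈ 70.20%.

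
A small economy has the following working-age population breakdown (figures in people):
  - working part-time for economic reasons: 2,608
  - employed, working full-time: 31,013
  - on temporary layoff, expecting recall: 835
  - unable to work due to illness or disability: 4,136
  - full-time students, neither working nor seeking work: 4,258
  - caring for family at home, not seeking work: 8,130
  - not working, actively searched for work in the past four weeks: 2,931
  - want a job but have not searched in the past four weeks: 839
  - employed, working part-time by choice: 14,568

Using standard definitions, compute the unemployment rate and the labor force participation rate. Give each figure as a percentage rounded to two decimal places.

Unemployment rate ≈ 7.25%; labor force participation rate ≈ 74.95%.

Employed = 2,608 + 31,013 + 14,568 = 48,189 (anyone who worked, including part-time for economic reasons, counts as employed).
Unemployed = 835 + 2,931 = 3,766 (jobless and actively searching, or on temporary layoff).
Labor force = 48,189 + 3,766 = 51,955.
Not in labor force = 4,136 + 4,258 + 8,130 + 839 = 17,363 (those not working and not actively searching are outside the labor force — including those who want a job but have given up searching).
Civilian working-age population = 51,955 + 17,363 = 69,318.
Unemployment rate = 3,766 / 51,955 = 7.25%.
Labor force participation rate = 51,955 / 69,318 = 74.95%.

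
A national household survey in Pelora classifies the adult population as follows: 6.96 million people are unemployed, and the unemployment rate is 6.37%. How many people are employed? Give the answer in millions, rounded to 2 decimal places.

Labor force = U / u = 6.96 / 0.0637 ≈ 109.26 million.
Employed = labor force − unemployed = 109.26 − 6.96 = 102.30 million.

About 102.30 million are employed.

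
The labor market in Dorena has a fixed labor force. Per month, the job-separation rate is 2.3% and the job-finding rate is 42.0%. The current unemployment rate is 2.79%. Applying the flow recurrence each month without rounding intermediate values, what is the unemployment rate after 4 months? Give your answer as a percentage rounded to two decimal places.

Unemployment rate after four months ≈ 4.96%.

With a fixed labor force, u_{t+1} = u_t + s·(1−u_t) − f·u_t = u_t·(1−s−f) + s.
Here 1−s−f = 0.557 and s = 0.023.
u_1 = 0.027900 × 0.557 + 0.023 = 0.038540.
u_2 = 0.038540 × 0.557 + 0.023 = 0.044467.
u_3 = 0.044467 × 0.557 + 0.023 = 0.047768.
u_4 = 0.047768 × 0.557 + 0.023 = 0.049607.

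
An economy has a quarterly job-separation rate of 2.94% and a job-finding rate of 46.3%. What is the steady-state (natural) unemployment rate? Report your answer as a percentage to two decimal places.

Steady-state unemployment rate ≈ 5.97%.

At steady state the flows balance: s·E = f·U, so U/(E+U) = s/(s+f).
u* = 2.94 / (2.94 + 46.3) = 2.94 / 49.24 = 5.97%.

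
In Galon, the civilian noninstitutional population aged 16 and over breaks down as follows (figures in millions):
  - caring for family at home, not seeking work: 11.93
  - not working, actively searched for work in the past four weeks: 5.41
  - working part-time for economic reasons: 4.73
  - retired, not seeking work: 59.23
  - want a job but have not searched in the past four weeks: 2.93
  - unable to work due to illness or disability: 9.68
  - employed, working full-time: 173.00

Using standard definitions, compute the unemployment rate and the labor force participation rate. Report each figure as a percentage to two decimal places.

Unemployment rate ≈ 2.95%; labor force participation rate ≈ 68.61%.

Employed = 4.73 + 173.00 = 177.73 million (anyone who worked, including part-time for economic reasons, counts as employed).
Unemployed = 5.41 million.
Labor force = 177.73 + 5.41 = 183.14 million.
Not in labor force = 11.93 + 59.23 + 2.93 + 9.68 = 83.77 million (those not working and not actively searching are outside the labor force — including those who want a job but have given up searching).
Civilian working-age population = 183.14 + 83.77 = 266.91 million.
Unemployment rate = 5.41 / 183.14 = 2.95%.
Labor force participation rate = 183.14 / 266.91 = 68.61%.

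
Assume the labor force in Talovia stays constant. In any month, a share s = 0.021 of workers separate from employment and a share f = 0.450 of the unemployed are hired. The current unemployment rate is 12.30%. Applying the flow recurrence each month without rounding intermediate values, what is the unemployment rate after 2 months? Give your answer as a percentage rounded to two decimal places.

Unemployment rate after two months ≈ 6.65%.

With a fixed labor force, u_{t+1} = u_t + s·(1−u_t) − f·u_t = u_t·(1−s−f) + s.
Here 1−s−f = 0.529 and s = 0.021.
u_1 = 0.123000 × 0.529 + 0.021 = 0.086067.
u_2 = 0.086067 × 0.529 + 0.021 = 0.066529.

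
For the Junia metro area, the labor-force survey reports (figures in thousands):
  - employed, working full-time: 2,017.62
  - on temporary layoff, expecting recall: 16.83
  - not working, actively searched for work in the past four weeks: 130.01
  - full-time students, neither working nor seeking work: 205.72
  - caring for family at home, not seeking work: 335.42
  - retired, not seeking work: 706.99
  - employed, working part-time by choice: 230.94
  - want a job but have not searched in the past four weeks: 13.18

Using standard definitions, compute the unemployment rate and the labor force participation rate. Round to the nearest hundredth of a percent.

Employed = 2,017.62 + 230.94 = 2,248.56 thousand.
Unemployed = 16.83 + 130.01 = 146.84 thousand (jobless and actively searching, or on temporary layoff).
Labor force = 2,248.56 + 146.84 = 2,395.40 thousand.
Not in labor force = 205.72 + 335.42 + 706.99 + 13.18 = 1,261.31 thousand (those not working and not actively searching are outside the labor force — including those who want a job but have given up searching).
Civilian working-age population = 2,395.40 + 1,261.31 = 3,656.71 thousand.
Unemployment rate = 146.84 / 2,395.40 = 6.13%.
Labor force participation rate = 2,395.40 / 3,656.71 = 65.51%.

Unemployment rate ≈ 6.13%; labor force participation rate ≈ 65.51%.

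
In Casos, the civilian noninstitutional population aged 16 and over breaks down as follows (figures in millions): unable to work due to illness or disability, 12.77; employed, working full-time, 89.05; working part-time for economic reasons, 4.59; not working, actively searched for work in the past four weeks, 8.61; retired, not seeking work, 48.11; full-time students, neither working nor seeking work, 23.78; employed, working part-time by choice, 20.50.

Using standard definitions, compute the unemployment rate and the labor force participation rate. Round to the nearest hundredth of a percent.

Employed = 89.05 + 4.59 + 20.50 = 114.14 million (anyone who worked, including part-time for economic reasons, counts as employed).
Unemployed = 8.61 million.
Labor force = 114.14 + 8.61 = 122.75 million.
Not in labor force = 12.77 + 48.11 + 23.78 = 84.66 million (those not working and not actively searching are outside the labor force).
Civilian working-age population = 122.75 + 84.66 = 207.41 million.
Unemployment rate = 8.61 / 122.75 = 7.01%.
Labor force participation rate = 122.75 / 207.41 = 59.18%.

Unemployment rate ≈ 7.01%; labor force participation rate ≈ 59.18%.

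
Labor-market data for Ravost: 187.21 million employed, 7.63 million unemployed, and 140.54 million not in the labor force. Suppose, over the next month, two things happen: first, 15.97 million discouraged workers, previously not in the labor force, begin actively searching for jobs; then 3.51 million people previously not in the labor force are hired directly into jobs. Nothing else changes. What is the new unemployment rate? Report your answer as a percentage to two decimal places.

Initially, labor force = 187.21 + 7.63 = 194.84 million, so u = 7.63/194.84 = 3.92%.
After the first change, unemployed and labor force both rise by 15.97 → E = 187.21, U = 23.60, labor force = 210.81 million.
After the second change, employed and labor force both rise by 3.51; unemployed unchanged → E = 190.72, U = 23.60, labor force = 214.32 million.
New unemployment rate = 23.60 / 214.32 = 11.01%.

New unemployment rate ≈ 11.01%.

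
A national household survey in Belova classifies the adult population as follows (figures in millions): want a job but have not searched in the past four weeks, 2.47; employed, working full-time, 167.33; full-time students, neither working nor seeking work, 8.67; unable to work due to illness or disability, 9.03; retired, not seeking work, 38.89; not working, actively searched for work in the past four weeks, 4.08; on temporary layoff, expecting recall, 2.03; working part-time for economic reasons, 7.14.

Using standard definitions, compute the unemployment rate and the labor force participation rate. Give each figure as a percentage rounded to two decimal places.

Unemployment rate ≈ 3.38%; labor force participation rate ≈ 75.35%.

Employed = 167.33 + 7.14 = 174.47 million (anyone who worked, including part-time for economic reasons, counts as employed).
Unemployed = 4.08 + 2.03 = 6.11 million (jobless and actively searching, or on temporary layoff).
Labor force = 174.47 + 6.11 = 180.58 million.
Not in labor force = 2.47 + 8.67 + 9.03 + 38.89 = 59.06 million (those not working and not actively searching are outside the labor force — including those who want a job but have given up searching).
Civilian working-age population = 180.58 + 59.06 = 239.64 million.
Unemployment rate = 6.11 / 180.58 = 3.38%.
Labor force participation rate = 180.58 / 239.64 = 75.35%.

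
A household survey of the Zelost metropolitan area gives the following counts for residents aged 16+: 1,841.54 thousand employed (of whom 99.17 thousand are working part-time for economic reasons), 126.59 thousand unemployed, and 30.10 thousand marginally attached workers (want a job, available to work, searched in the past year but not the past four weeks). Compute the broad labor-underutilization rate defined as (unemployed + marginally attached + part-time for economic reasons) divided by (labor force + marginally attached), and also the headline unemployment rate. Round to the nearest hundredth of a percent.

Labor force = 1,841.54 + 126.59 = 1,968.13 thousand.
Numerator = 126.59 + 30.10 + 99.17 = 255.86 thousand.
Denominator = 1,968.13 + 30.10 = 1,998.23 thousand.
Broad rate = 255.86 / 1,998.23 = 12.80%.
Headline unemployment rate = 126.59 / 1,968.13 = 6.43%.

Broad underutilization rate ≈ 12.80%; headline unemployment rate ≈ 6.43%.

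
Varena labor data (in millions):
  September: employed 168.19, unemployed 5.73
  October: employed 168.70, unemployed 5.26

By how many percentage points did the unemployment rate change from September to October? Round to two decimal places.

September: labor force = 168.19 + 5.73 = 173.92; u = 5.73/173.92 = 3.29%.
October: labor force = 168.70 + 5.26 = 173.96; u = 5.26/173.96 = 3.02%.
Change = 3.02% − 3.29% = −0.27 pp.

The unemployment rate changed by −0.27 percentage points.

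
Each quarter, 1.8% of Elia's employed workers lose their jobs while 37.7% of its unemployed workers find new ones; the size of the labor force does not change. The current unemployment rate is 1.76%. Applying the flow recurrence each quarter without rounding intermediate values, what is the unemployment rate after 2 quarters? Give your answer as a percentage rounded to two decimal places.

With a fixed labor force, u_{t+1} = u_t + s·(1−u_t) − f·u_t = u_t·(1−s−f) + s.
Here 1−s−f = 0.605 and s = 0.018.
u_1 = 0.017600 × 0.605 + 0.018 = 0.028648.
u_2 = 0.028648 × 0.605 + 0.018 = 0.035332.

Unemployment rate after two quarters ≈ 3.53%.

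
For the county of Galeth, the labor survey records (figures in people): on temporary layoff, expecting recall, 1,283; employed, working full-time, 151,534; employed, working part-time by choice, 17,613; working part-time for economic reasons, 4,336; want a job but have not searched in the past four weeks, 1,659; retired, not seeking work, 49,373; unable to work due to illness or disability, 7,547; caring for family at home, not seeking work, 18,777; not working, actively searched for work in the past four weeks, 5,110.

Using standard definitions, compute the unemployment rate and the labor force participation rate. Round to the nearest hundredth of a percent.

Employed = 151,534 + 17,613 + 4,336 = 173,483 (anyone who worked, including part-time for economic reasons, counts as employed).
Unemployed = 1,283 + 5,110 = 6,393 (jobless and actively searching, or on temporary layoff).
Labor force = 173,483 + 6,393 = 179,876.
Not in labor force = 1,659 + 49,373 + 7,547 + 18,777 = 77,356 (those not working and not actively searching are outside the labor force — including those who want a job but have given up searching).
Civilian working-age population = 179,876 + 77,356 = 257,232.
Unemployment rate = 6,393 / 179,876 = 3.55%.
Labor force participation rate = 179,876 / 257,232 = 69.93%.

Unemployment rate ≈ 3.55%; labor force participation rate ≈ 69.93%.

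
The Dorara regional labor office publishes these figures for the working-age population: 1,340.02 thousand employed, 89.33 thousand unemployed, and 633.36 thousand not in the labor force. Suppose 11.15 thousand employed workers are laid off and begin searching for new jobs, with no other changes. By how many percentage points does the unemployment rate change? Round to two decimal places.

The unemployment rate changes by +0.78 percentage points.

Initially, labor force = 1,340.02 + 89.33 = 1,429.35 thousand, so u = 89.33/1,429.35 = 6.25%.
After the change, employed falls and unemployed rises by 11.15; labor force unchanged → E = 1,328.87, U = 100.48, labor force = 1,429.35 thousand.
New unemployment rate = 100.48 / 1,429.35 = 7.03%.
Change = 7.03% − 6.25% = +0.78 percentage points.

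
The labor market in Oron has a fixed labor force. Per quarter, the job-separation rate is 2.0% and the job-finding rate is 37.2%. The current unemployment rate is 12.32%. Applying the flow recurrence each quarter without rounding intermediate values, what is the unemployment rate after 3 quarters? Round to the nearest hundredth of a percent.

Unemployment rate after three quarters ≈ 6.72%.

With a fixed labor force, u_{t+1} = u_t + s·(1−u_t) − f·u_t = u_t·(1−s−f) + s.
Here 1−s−f = 0.608 and s = 0.020.
u_1 = 0.123200 × 0.608 + 0.020 = 0.094906.
u_2 = 0.094906 × 0.608 + 0.020 = 0.077703.
u_3 = 0.077703 × 0.608 + 0.020 = 0.067243.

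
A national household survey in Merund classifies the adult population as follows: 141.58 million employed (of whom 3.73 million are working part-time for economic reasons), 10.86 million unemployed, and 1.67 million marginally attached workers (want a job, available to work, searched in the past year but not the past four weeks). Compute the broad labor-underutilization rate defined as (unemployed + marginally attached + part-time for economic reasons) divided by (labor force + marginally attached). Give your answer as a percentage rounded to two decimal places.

Labor force = 141.58 + 10.86 = 152.44 million.
Numerator = 10.86 + 1.67 + 3.73 = 16.26 million.
Denominator = 152.44 + 1.67 = 154.11 million.
Broad rate = 16.26 / 154.11 = 10.55%.

Broad underutilization rate ≈ 10.55%.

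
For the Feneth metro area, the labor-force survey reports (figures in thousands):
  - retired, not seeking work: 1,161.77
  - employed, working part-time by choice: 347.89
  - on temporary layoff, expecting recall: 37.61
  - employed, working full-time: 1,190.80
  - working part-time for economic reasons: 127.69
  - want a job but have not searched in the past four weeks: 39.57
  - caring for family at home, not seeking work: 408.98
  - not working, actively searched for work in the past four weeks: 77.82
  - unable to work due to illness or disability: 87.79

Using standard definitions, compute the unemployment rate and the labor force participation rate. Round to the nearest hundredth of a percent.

Unemployment rate ≈ 6.48%; labor force participation rate ≈ 51.20%.

Employed = 347.89 + 1,190.80 + 127.69 = 1,666.38 thousand (anyone who worked, including part-time for economic reasons, counts as employed).
Unemployed = 37.61 + 77.82 = 115.43 thousand (jobless and actively searching, or on temporary layoff).
Labor force = 1,666.38 + 115.43 = 1,781.81 thousand.
Not in labor force = 1,161.77 + 39.57 + 408.98 + 87.79 = 1,698.11 thousand (those not working and not actively searching are outside the labor force — including those who want a job but have given up searching).
Civilian working-age population = 1,781.81 + 1,698.11 = 3,479.92 thousand.
Unemployment rate = 115.43 / 1,781.81 = 6.48%.
Labor force participation rate = 1,781.81 / 3,479.92 = 51.20%.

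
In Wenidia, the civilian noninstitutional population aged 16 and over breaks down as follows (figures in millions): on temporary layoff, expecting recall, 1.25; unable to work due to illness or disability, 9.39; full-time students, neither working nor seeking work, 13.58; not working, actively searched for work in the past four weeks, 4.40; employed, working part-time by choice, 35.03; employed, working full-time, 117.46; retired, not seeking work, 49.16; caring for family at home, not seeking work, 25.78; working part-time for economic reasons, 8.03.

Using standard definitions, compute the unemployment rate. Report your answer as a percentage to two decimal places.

Unemployment rate ≈ 3.40%.

Employed = 35.03 + 117.46 + 8.03 = 160.52 million (anyone who worked, including part-time for economic reasons, counts as employed).
Unemployed = 1.25 + 4.40 = 5.65 million (jobless and actively searching, or on temporary layoff).
Labor force = 160.52 + 5.65 = 166.17 million.
Unemployment rate = 5.65 / 166.17 = 3.40%.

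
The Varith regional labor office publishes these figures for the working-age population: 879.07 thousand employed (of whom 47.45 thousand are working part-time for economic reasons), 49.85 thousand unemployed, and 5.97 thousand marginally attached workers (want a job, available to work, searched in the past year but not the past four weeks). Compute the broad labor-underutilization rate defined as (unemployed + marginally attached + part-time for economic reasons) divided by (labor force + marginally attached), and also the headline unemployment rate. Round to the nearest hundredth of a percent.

Labor force = 879.07 + 49.85 = 928.92 thousand.
Numerator = 49.85 + 5.97 + 47.45 = 103.27 thousand.
Denominator = 928.92 + 5.97 = 934.89 thousand.
Broad rate = 103.27 / 934.89 = 11.05%.
Headline unemployment rate = 49.85 / 928.92 = 5.37%.

Broad underutilization rate ≈ 11.05%; headline unemployment rate ≈ 5.37%.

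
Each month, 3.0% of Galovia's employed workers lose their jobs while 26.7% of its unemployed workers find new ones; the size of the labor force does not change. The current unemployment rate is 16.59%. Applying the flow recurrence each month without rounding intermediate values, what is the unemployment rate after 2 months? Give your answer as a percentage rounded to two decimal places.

Unemployment rate after two months ≈ 13.31%.

With a fixed labor force, u_{t+1} = u_t + s·(1−u_t) − f·u_t = u_t·(1−s−f) + s.
Here 1−s−f = 0.703 and s = 0.030.
u_1 = 0.165900 × 0.703 + 0.030 = 0.146628.
u_2 = 0.146628 × 0.703 + 0.030 = 0.133079.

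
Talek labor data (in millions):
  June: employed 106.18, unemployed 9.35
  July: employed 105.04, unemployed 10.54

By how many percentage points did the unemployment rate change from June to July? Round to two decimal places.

June: labor force = 106.18 + 9.35 = 115.53; u = 9.35/115.53 = 8.09%.
July: labor force = 105.04 + 10.54 = 115.58; u = 10.54/115.58 = 9.12%.
Change = 9.12% − 8.09% = +1.03 pp.

The unemployment rate changed by +1.03 percentage points.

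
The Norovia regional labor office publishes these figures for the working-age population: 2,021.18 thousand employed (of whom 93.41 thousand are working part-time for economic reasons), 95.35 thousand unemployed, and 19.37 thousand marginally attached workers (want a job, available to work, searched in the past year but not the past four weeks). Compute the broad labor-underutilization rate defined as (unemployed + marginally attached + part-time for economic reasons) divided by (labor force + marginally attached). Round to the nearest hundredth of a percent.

Labor force = 2,021.18 + 95.35 = 2,116.53 thousand.
Numerator = 95.35 + 19.37 + 93.41 = 208.13 thousand.
Denominator = 2,116.53 + 19.37 = 2,135.90 thousand.
Broad rate = 208.13 / 2,135.90 = 9.74%.

Broad underutilization rate ≈ 9.74%.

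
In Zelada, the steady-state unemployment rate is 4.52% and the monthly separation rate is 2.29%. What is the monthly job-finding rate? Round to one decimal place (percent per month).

Job-finding rate ≈ 48.4% per month.

From u* = s/(s+f): f = s·(1−u)/u.
f = 2.29 × (1 − 0.0452) / 0.0452 = 2.1865 / 0.0452 ≈ 48.4% per month.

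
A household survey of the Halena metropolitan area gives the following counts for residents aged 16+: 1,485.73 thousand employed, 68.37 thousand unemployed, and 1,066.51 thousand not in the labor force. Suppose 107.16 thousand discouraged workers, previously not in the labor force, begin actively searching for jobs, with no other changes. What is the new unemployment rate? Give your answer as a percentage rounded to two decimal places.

Initially, labor force = 1,485.73 + 68.37 = 1,554.10 thousand, so u = 68.37/1,554.10 = 4.40%.
After the change, unemployed and labor force both rise by 107.16 → E = 1,485.73, U = 175.53, labor force = 1,661.26 thousand.
New unemployment rate = 175.53 / 1,661.26 = 10.57%.

New unemployment rate ≈ 10.57%.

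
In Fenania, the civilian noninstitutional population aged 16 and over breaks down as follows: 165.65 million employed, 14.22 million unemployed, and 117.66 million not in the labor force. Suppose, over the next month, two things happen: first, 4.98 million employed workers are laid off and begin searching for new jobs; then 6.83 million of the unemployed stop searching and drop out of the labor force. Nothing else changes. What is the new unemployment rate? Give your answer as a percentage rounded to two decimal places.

New unemployment rate ≈ 7.15%.

Initially, labor force = 165.65 + 14.22 = 179.87 million, so u = 14.22/179.87 = 7.91%.
After the first change, employed falls and unemployed rises by 4.98; labor force unchanged → E = 160.67, U = 19.20, labor force = 179.87 million.
After the second change, unemployed and labor force both fall by 6.83 → E = 160.67, U = 12.37, labor force = 173.04 million.
New unemployment rate = 12.37 / 173.04 = 7.15%.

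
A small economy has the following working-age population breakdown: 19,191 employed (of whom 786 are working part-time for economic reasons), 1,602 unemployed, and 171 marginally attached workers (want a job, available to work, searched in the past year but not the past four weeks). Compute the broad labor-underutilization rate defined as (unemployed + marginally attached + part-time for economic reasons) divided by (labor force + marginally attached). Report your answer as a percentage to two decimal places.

Broad underutilization rate ≈ 12.21%.

Labor force = 19,191 + 1,602 = 20,793.
Numerator = 1,602 + 171 + 786 = 2,559.
Denominator = 20,793 + 171 = 20,964.
Broad rate = 2,559 / 20,964 = 12.21%.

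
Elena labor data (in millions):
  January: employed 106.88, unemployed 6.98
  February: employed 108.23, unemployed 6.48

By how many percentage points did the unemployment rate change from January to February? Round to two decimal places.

January: labor force = 106.88 + 6.98 = 113.86; u = 6.98/113.86 = 6.13%.
February: labor force = 108.23 + 6.48 = 114.71; u = 6.48/114.71 = 5.65%.
Change = 5.65% − 6.13% = −0.48 pp.

The unemployment rate changed by −0.48 percentage points.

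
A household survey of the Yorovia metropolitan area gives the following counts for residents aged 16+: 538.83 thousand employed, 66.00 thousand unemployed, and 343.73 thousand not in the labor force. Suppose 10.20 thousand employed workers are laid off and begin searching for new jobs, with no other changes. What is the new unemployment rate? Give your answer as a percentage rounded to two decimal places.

New unemployment rate ≈ 12.60%.

Initially, labor force = 538.83 + 66.00 = 604.83 thousand, so u = 66.00/604.83 = 10.91%.
After the change, employed falls and unemployed rises by 10.20; labor force unchanged → E = 528.63, U = 76.20, labor force = 604.83 thousand.
New unemployment rate = 76.20 / 604.83 = 12.60%.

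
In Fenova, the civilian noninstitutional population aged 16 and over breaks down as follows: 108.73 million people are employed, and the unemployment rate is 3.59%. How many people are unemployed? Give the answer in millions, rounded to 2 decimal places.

Let U be the number unemployed. The labor force is E + U, and U/(E+U) = 0.0359.
So U = 0.0359 × 108.73 / (1 − 0.0359) = 3.9034 / 0.9641 ≈ 4.05 million.

About 4.05 million are unemployed.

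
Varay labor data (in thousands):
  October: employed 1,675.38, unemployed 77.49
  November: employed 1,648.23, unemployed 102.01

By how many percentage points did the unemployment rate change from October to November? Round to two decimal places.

The unemployment rate changed by +1.41 percentage points.

October: labor force = 1,675.38 + 77.49 = 1,752.87; u = 77.49/1,752.87 = 4.42%.
November: labor force = 1,648.23 + 102.01 = 1,750.24; u = 102.01/1,750.24 = 5.83%.
Change = 5.83% − 4.42% = +1.41 pp.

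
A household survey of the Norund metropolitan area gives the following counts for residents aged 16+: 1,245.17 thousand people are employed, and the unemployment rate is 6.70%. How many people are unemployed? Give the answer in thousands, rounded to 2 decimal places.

Let U be the number unemployed. The labor force is E + U, and U/(E+U) = 0.0670.
So U = 0.0670 × 1,245.17 / (1 − 0.0670) = 83.4264 / 0.9330 ≈ 89.42 thousand.

About 89.42 thousand are unemployed.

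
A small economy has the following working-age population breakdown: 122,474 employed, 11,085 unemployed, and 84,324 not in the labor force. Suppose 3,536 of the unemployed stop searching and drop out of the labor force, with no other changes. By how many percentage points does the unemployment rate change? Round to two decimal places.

The unemployment rate changes by −2.49 percentage points.

Initially, labor force = 122,474 + 11,085 = 133,559, so u = 11,085/133,559 = 8.30%.
After the change, unemployed and labor force both fall by 3,536 → E = 122,474, U = 7,549, labor force = 130,023.
New unemployment rate = 7,549 / 130,023 = 5.81%.
Change = 5.81% − 8.30% = −2.49 percentage points.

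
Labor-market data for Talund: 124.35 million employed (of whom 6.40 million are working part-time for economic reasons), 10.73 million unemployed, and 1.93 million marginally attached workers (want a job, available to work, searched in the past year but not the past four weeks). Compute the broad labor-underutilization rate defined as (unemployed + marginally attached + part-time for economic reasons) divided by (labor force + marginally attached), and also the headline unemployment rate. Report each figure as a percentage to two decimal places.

Broad underutilization rate ≈ 13.91%; headline unemployment rate ≈ 7.94%.

Labor force = 124.35 + 10.73 = 135.08 million.
Numerator = 10.73 + 1.93 + 6.40 = 19.06 million.
Denominator = 135.08 + 1.93 = 137.01 million.
Broad rate = 19.06 / 137.01 = 13.91%.
Headline unemployment rate = 10.73 / 135.08 = 7.94%.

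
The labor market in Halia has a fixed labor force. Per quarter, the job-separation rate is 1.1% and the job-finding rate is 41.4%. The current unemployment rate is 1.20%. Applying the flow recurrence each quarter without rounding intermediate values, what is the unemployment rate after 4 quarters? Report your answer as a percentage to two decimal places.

Unemployment rate after four quarters ≈ 2.44%.

With a fixed labor force, u_{t+1} = u_t + s·(1−u_t) − f·u_t = u_t·(1−s−f) + s.
Here 1−s−f = 0.575 and s = 0.011.
u_1 = 0.012000 × 0.575 + 0.011 = 0.017900.
u_2 = 0.017900 × 0.575 + 0.011 = 0.021292.
u_3 = 0.021292 × 0.575 + 0.011 = 0.023243.
u_4 = 0.023243 × 0.575 + 0.011 = 0.024365.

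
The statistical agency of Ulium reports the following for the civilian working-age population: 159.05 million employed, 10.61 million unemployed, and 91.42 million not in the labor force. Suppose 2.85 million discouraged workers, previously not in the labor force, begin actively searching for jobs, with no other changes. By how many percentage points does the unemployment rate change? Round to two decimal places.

Initially, labor force = 159.05 + 10.61 = 169.66 million, so u = 10.61/169.66 = 6.25%.
After the change, unemployed and labor force both rise by 2.85 → E = 159.05, U = 13.46, labor force = 172.51 million.
New unemployment rate = 13.46 / 172.51 = 7.80%.
Change = 7.80% − 6.25% = +1.55 percentage points.

The unemployment rate changes by +1.55 percentage points.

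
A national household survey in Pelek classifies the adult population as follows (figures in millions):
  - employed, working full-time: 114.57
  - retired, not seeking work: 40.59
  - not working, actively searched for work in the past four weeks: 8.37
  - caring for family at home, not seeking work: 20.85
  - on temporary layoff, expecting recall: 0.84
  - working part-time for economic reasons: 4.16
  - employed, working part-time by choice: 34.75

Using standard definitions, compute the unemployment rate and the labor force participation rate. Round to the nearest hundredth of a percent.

Employed = 114.57 + 4.16 + 34.75 = 153.48 million (anyone who worked, including part-time for economic reasons, counts as employed).
Unemployed = 8.37 + 0.84 = 9.21 million (jobless and actively searching, or on temporary layoff).
Labor force = 153.48 + 9.21 = 162.69 million.
Not in labor force = 40.59 + 20.85 = 61.44 million (those not working and not actively searching are outside the labor force).
Civilian working-age population = 162.69 + 61.44 = 224.13 million.
Unemployment rate = 9.21 / 162.69 = 5.66%.
Labor force participation rate = 162.69 / 224.13 = 72.59%.

Unemployment rate ≈ 5.66%; labor force participation rate ≈ 72.59%.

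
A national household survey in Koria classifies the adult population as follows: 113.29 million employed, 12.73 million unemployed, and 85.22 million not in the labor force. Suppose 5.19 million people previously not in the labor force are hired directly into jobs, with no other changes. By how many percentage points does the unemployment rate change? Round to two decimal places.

Initially, labor force = 113.29 + 12.73 = 126.02 million, so u = 12.73/126.02 = 10.10%.
After the change, employed and labor force both rise by 5.19; unemployed unchanged → E = 118.48, U = 12.73, labor force = 131.21 million.
New unemployment rate = 12.73 / 131.21 = 9.70%.
Change = 9.70% − 10.10% = −0.40 percentage points.

The unemployment rate changes by −0.40 percentage points.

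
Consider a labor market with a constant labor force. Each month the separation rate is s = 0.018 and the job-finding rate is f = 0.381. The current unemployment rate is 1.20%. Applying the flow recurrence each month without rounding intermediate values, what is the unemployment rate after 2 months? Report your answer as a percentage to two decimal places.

With a fixed labor force, u_{t+1} = u_t + s·(1−u_t) − f·u_t = u_t·(1−s−f) + s.
Here 1−s−f = 0.601 and s = 0.018.
u_1 = 0.012000 × 0.601 + 0.018 = 0.025212.
u_2 = 0.025212 × 0.601 + 0.018 = 0.033152.

Unemployment rate after two months ≈ 3.32%.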